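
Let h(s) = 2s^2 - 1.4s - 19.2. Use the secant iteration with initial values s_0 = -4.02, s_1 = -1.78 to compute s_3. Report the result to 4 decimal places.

-2.8053

h(-4.02) = 18.748800, h(-1.78) = -10.371200
s_2 = -1.780000 − (-10.371200)·(-1.780000 − (-4.020000)) / (-10.371200 − 18.748800) = -1.780000 − (-23.231488)/(-29.120000) = -2.577785
h(-2.577785) = -2.301154
s_3 = -2.577785 − (-2.301154)·(-2.577785 − (-1.780000)) / (-2.301154 − (-10.371200)) = -2.577785 − (1.835826)/(8.070046) = -2.805271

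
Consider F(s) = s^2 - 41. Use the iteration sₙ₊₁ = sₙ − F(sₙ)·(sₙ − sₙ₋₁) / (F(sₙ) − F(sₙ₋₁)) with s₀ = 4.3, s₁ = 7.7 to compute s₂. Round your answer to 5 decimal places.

6.17583

F(4.3) = -22.5100000, F(7.7) = 18.2900000
s₂ = 7.7000000 − 18.2900000·(7.7000000 − 4.3000000) / (18.2900000 − (-22.5100000)) = 7.7000000 − (62.1860000)/(40.8000000) = 6.1758333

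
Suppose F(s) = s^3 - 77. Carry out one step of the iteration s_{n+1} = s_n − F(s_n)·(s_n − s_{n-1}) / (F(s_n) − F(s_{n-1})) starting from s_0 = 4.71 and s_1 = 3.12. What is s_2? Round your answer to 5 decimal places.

4.12032

F(4.71) = 27.4871110, F(3.12) = -46.6286720
s_2 = 3.1200000 − (-46.6286720)·(3.1200000 − 4.7100000) / (-46.6286720 − 27.4871110) = 3.1200000 − (74.1395885)/(-74.1157830) = 4.1203212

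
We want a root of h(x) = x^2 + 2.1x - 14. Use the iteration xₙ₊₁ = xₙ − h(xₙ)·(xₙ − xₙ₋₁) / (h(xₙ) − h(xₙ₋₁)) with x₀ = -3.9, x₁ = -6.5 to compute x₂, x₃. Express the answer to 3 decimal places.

h(-3.9) = -6.98000, h(-6.5) = 14.60000
x₂ = -6.50000 − 14.60000·(-6.50000 − (-3.90000)) / (14.60000 − (-6.98000)) = -6.50000 − (-37.96000)/(21.58000) = -4.74096
h(-4.74096) = -1.47929
x₃ = -4.74096 − (-1.47929)·(-4.74096 − (-6.50000)) / (-1.47929 − 14.60000) = -4.74096 − (-2.60212)/(-16.07929) = -4.90279

-4.741, -4.903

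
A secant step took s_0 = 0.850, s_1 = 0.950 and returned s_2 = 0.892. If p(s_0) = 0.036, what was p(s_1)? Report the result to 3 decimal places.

The secant line through (0.850, 0.036) and (0.950, p(s_1)) crosses zero at s_2 = 0.892.
So (0.850, 0.036), (0.950, p(s_1)), (0.892, 0) are collinear:
p(s_1) = 0.036 · (0.950 − 0.892) / (0.850 − 0.892) = 0.036 · (0.05800)/(-0.04200) = -0.04971

-0.050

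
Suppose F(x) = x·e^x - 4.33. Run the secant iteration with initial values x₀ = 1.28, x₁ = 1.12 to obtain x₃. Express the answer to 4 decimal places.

1.2461

F(1.28) = 0.273699, F(1.12) = -0.897363
x₂ = 1.120000 − (-0.897363)·(1.120000 − 1.280000) / (-0.897363 − 0.273699) = 1.120000 − (0.143578)/(-1.171062) = 1.242605
F(1.242605) = -0.024837
x₃ = 1.242605 − (-0.024837)·(1.242605 − 1.120000) / (-0.024837 − (-0.897363)) = 1.242605 − (-0.003045)/(0.872527) = 1.246095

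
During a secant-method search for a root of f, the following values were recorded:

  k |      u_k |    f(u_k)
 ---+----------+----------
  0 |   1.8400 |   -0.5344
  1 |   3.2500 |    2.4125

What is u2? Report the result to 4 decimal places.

u2 = 3.2500 − 2.4125·(3.2500 − 1.8400) / (2.4125 − (-0.5344))
   = 3.2500 − (3.401625)/(2.946900) = 2.095694

2.0957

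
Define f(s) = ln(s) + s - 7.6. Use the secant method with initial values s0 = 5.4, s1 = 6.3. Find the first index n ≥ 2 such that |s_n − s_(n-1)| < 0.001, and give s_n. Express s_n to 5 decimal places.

f(5.4) = -0.5136010, f(6.3) = 0.5405496
s2 = 6.3000000 − 0.5405496·(0.9000000)/(1.0541507) = 5.8384961;  |Δ| = 0.4615039
f(5.8384961) = 0.0029693
s3 = 5.8384961 − 0.0029693·(-0.4615039)/(-0.5375803) = 5.8359470;  |Δ| = 0.0025491
f(5.8359470) = -0.0000165
s4 = 5.8359470 − (-0.0000165)·(-0.0025491)/(-0.0029858) = 5.8359610;  |Δ| = 0.0000141
|s4 − s3| = 0.0000141 < 0.001

n = 4, s_n = 5.83596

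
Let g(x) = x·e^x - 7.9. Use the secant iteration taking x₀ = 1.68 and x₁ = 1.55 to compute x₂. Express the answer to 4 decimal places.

g(1.68) = 1.114134, g(1.55) = -0.597221
x₂ = 1.550000 − (-0.597221)·(1.550000 − 1.680000) / (-0.597221 − 1.114134) = 1.550000 − (0.077639)/(-1.711355) = 1.595367

1.5954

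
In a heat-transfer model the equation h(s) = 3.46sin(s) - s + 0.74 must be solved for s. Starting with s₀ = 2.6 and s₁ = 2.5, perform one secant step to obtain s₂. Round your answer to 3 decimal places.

h(2.6) = -0.07637, h(2.5) = 0.31071
s₂ = 2.50000 − 0.31071·(2.50000 − 2.60000) / (0.31071 − (-0.07637)) = 2.50000 − (-0.03107)/(0.38708) = 2.58027

2.580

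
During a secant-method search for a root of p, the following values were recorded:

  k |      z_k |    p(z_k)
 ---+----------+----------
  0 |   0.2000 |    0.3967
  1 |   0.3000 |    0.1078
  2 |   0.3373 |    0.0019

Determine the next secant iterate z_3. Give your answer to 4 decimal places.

z_3 = 0.3373 − 0.0019·(0.3373 − 0.3000) / (0.0019 − 0.1078)
   = 0.3373 − (0.000071)/(-0.105900) = 0.337969

0.3380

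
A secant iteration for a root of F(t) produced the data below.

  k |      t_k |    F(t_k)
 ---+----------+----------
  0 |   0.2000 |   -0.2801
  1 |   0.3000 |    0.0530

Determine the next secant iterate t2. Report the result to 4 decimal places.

0.2841

t2 = 0.3000 − 0.0530·(0.3000 − 0.2000) / (0.0530 − (-0.2801))
   = 0.3000 − (0.005300)/(0.333100) = 0.284089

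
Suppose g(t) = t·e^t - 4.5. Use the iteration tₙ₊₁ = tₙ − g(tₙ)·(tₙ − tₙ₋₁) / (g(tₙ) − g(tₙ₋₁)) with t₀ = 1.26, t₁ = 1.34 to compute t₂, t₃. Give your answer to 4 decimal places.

1.2669, 1.2672

g(1.26) = -0.057969, g(1.34) = 0.617518
t₂ = 1.340000 − 0.617518·(1.340000 − 1.260000) / (0.617518 − (-0.057969)) = 1.340000 − (0.049401)/(0.675487) = 1.266865
g(1.266865) = -0.002997
t₃ = 1.266865 − (-0.002997)·(1.266865 − 1.340000) / (-0.002997 − 0.617518) = 1.266865 − (0.000219)/(-0.620516) = 1.267219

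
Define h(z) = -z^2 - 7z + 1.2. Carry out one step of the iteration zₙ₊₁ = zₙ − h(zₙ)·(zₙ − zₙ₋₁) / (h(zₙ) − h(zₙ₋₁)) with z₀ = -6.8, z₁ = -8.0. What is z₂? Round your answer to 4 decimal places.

-7.1282

h(-6.8) = 2.560000, h(-8.0) = -6.800000
z₂ = -8.000000 − (-6.800000)·(-8.000000 − (-6.800000)) / (-6.800000 − 2.560000) = -8.000000 − (8.160000)/(-9.360000) = -7.128205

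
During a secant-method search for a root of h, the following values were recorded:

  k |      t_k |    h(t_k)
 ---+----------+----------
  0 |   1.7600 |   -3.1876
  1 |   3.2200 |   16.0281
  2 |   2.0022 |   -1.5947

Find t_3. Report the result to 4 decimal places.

2.1124

t_3 = 2.0022 − (-1.5947)·(2.0022 − 3.2200) / (-1.5947 − 16.0281)
   = 2.0022 − (1.942026)/(-17.622800) = 2.112400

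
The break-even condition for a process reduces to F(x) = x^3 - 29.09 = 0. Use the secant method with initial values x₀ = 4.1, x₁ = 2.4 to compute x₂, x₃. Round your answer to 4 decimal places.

2.8710, 3.1307

F(4.1) = 39.831000, F(2.4) = -15.266000
x₂ = 2.400000 − (-15.266000)·(2.400000 − 4.100000) / (-15.266000 − 39.831000) = 2.400000 − (25.952200)/(-55.097000) = 2.871027
F(2.871027) = -5.424699
x₃ = 2.871027 − (-5.424699)·(2.871027 − 2.400000) / (-5.424699 − (-15.266000)) = 2.871027 − (-2.555182)/(9.841301) = 3.130666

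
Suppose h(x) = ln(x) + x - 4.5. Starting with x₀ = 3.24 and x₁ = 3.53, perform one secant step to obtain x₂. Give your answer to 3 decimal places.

3.305

h(3.24) = -0.08443, h(3.53) = 0.29130
x₂ = 3.53000 − 0.29130·(3.53000 − 3.24000) / (0.29130 − (-0.08443)) = 3.53000 − (0.08448)/(0.37572) = 3.30516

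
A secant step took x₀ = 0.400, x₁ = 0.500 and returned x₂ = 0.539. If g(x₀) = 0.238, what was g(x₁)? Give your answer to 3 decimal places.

0.067

The secant line through (0.400, 0.238) and (0.500, g(x₁)) crosses zero at x₂ = 0.539.
So (0.400, 0.238), (0.500, g(x₁)), (0.539, 0) are collinear:
g(x₁) = 0.238 · (0.500 − 0.539) / (0.400 − 0.539) = 0.238 · (-0.03900)/(-0.13900) = 0.06678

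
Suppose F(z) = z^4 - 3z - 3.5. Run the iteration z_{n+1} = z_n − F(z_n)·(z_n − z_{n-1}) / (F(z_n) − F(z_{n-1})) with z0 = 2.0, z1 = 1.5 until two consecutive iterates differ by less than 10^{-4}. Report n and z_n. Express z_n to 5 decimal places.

F(2.0) = 6.5000000, F(1.5) = -2.9375000
z2 = 1.5000000 − (-2.9375000)·(-0.5000000)/(-9.4375000) = 1.6556291;  |Δ| = 0.1556291
F(1.6556291) = -0.9532152
z3 = 1.6556291 − (-0.9532152)·(0.1556291)/(1.9842848) = 1.7303906;  |Δ| = 0.0747615
F(1.7303906) = 0.2743713
z4 = 1.7303906 − 0.2743713·(0.0747615)/(1.2275865) = 1.7136811;  |Δ| = 0.0167095
F(1.7136811) = -0.0168197
z5 = 1.7136811 − (-0.0168197)·(-0.0167095)/(-0.2911910) = 1.7146462;  |Δ| = 0.0009652
F(1.7146462) = -0.0002696
z6 = 1.7146462 − (-0.0002696)·(0.0009652)/(0.0165501) = 1.7146620;  |Δ| = 0.0000157
|z6 − z5| = 0.0000157 < 10^{-4}

n = 6, z_n = 1.71466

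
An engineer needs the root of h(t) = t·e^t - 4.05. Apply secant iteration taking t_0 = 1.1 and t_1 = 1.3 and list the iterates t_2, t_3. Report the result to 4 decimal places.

h(1.1) = -0.745417, h(1.3) = 0.720086
t_2 = 1.300000 − 0.720086·(1.300000 − 1.100000) / (0.720086 − (-0.745417)) = 1.300000 − (0.144017)/(1.465503) = 1.201729
h(1.201729) = -0.053218
t_3 = 1.201729 − (-0.053218)·(1.201729 − 1.300000) / (-0.053218 − 0.720086) = 1.201729 − (0.005230)/(-0.773304) = 1.208491

1.2017, 1.2085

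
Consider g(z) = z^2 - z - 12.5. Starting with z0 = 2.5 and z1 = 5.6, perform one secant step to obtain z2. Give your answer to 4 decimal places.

g(2.5) = -8.750000, g(5.6) = 13.260000
z2 = 5.600000 − 13.260000·(5.600000 − 2.500000) / (13.260000 − (-8.750000)) = 5.600000 − (41.106000)/(22.010000) = 3.732394

3.7324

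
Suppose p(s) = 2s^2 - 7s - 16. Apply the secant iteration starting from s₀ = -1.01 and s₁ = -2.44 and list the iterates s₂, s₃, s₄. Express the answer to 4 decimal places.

-1.5057, -1.5679, -1.5761

p(-1.01) = -6.889800, p(-2.44) = 12.987200
s₂ = -2.440000 − 12.987200·(-2.440000 − (-1.010000)) / (12.987200 − (-6.889800)) = -2.440000 − (-18.571696)/(19.877000) = -1.505669
p(-1.505669) = -0.926238
s₃ = -1.505669 − (-0.926238)·(-1.505669 − (-2.440000)) / (-0.926238 − 12.987200) = -1.505669 − (-0.865413)/(-13.913438) = -1.567869
p(-1.567869) = -0.108493
s₄ = -1.567869 − (-0.108493)·(-1.567869 − (-1.505669)) / (-0.108493 − (-0.926238)) = -1.567869 − (0.006748)/(0.817745) = -1.576121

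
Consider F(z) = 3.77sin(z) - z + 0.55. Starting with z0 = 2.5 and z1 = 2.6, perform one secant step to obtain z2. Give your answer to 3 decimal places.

2.574

F(2.5) = 0.30624, F(2.6) = -0.10656
z2 = 2.60000 − (-0.10656)·(2.60000 − 2.50000) / (-0.10656 − 0.30624) = 2.60000 − (-0.01066)/(-0.41280) = 2.57419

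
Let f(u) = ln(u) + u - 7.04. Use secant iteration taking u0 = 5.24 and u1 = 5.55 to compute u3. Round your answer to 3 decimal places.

f(5.24) = -0.14368, f(5.55) = 0.22380
u2 = 5.55000 − 0.22380·(5.55000 − 5.24000) / (0.22380 − (-0.14368)) = 5.55000 − (0.06938)/(0.36748) = 5.36121
f(5.36121) = 0.00039
u3 = 5.36121 − 0.00039·(5.36121 − 5.55000) / (0.00039 − 0.22380) = 5.36121 − (-0.00007)/(-0.22340) = 5.36087

5.361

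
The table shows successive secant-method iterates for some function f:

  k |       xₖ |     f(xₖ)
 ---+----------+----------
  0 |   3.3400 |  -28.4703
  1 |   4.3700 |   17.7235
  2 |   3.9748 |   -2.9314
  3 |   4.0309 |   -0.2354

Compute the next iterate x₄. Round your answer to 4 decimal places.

4.0358

x₄ = 4.0309 − (-0.2354)·(4.0309 − 3.9748) / (-0.2354 − (-2.9314))
   = 4.0309 − (-0.013206)/(2.696000) = 4.035798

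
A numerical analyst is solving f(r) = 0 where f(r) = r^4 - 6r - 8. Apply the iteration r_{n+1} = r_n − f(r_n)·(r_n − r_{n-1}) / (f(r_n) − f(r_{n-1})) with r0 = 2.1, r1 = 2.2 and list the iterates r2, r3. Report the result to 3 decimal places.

2.134, 2.136

f(2.1) = -1.15190, f(2.2) = 2.22560
r2 = 2.20000 − 2.22560·(2.20000 − 2.10000) / (2.22560 − (-1.15190)) = 2.20000 − (0.22256)/(3.37750) = 2.13411
f(2.13411) = -0.06203
r3 = 2.13411 − (-0.06203)·(2.13411 − 2.20000) / (-0.06203 − 2.22560) = 2.13411 − (0.00409)/(-2.28763) = 2.13589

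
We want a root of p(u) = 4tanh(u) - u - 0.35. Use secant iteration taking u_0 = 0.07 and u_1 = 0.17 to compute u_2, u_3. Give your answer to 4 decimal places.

p(0.07) = -0.140456, p(0.17) = 0.153524
u_2 = 0.170000 − 0.153524·(0.170000 − 0.070000) / (0.153524 − (-0.140456)) = 0.170000 − (0.015352)/(0.293981) = 0.117777
p(0.117777) = 0.001166
u_3 = 0.117777 − 0.001166·(0.117777 − 0.170000) / (0.001166 − 0.153524) = 0.117777 − (-0.000061)/(-0.152358) = 0.117378

0.1178, 0.1174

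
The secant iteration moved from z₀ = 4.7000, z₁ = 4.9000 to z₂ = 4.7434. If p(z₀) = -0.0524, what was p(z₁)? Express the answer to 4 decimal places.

The secant line through (4.7000, -0.0524) and (4.9000, p(z₁)) crosses zero at z₂ = 4.7434.
So (4.7000, -0.0524), (4.9000, p(z₁)), (4.7434, 0) are collinear:
p(z₁) = -0.0524 · (4.9000 − 4.7434) / (4.7000 − 4.7434) = -0.0524 · (0.156600)/(-0.043400) = 0.189075

0.1891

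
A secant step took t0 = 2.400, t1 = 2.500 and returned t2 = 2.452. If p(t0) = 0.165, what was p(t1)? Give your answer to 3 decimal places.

-0.152

The secant line through (2.400, 0.165) and (2.500, p(t1)) crosses zero at t2 = 2.452.
So (2.400, 0.165), (2.500, p(t1)), (2.452, 0) are collinear:
p(t1) = 0.165 · (2.500 − 2.452) / (2.400 − 2.452) = 0.165 · (0.04800)/(-0.05200) = -0.15231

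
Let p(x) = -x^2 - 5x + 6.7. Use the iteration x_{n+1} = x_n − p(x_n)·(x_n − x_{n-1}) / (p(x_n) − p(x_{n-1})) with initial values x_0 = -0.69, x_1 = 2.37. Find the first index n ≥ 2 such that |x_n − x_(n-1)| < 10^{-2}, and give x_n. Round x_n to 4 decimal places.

n = 5, x_n = 1.0986

p(-0.69) = 9.673900, p(2.37) = -10.766900
x_2 = 2.370000 − (-10.766900)·(3.060000)/(-20.440800) = 0.758189;  |Δ| = 1.611811
p(0.758189) = 2.334207
x_3 = 0.758189 − 2.334207·(-1.611811)/(13.101107) = 1.045363;  |Δ| = 0.287174
p(1.045363) = 0.380402
x_4 = 1.045363 − 0.380402·(0.287174)/(-1.953805) = 1.101275;  |Δ| = 0.055912
p(1.101275) = -0.019183
x_5 = 1.101275 − (-0.019183)·(0.055912)/(-0.399584) = 1.098591;  |Δ| = 0.002684
|x_5 − x_4| = 0.002684 < 10^{-2}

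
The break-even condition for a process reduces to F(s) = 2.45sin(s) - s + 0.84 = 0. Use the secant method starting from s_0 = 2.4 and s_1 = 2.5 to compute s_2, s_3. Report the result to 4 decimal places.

F(2.4) = 0.094885, F(2.5) = -0.193743
s_2 = 2.500000 − (-0.193743)·(2.500000 − 2.400000) / (-0.193743 − 0.094885) = 2.500000 − (-0.019374)/(-0.288628) = 2.432874
F(2.432874) = 0.001736
s_3 = 2.432874 − 0.001736·(2.432874 − 2.500000) / (0.001736 − (-0.193743)) = 2.432874 − (-0.000116)/(0.195479) = 2.433470

2.4329, 2.4335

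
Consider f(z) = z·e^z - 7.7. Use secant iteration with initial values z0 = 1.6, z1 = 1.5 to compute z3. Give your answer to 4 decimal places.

f(1.6) = 0.224852, f(1.5) = -0.977466
z2 = 1.500000 − (-0.977466)·(1.500000 − 1.600000) / (-0.977466 − 0.224852) = 1.500000 − (0.097747)/(-1.202318) = 1.581298
f(1.581298) = -0.012891
z3 = 1.581298 − (-0.012891)·(1.581298 − 1.500000) / (-0.012891 − (-0.977466)) = 1.581298 − (-0.001048)/(0.964576) = 1.582385

1.5824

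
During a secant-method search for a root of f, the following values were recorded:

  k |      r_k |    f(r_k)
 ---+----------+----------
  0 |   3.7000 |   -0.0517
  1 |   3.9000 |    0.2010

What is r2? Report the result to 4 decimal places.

3.7409

r2 = 3.9000 − 0.2010·(3.9000 − 3.7000) / (0.2010 − (-0.0517))
   = 3.9000 − (0.040200)/(0.252700) = 3.740918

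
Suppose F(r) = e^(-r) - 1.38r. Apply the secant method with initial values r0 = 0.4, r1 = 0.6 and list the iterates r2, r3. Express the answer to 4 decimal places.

0.4595, 0.4582

F(0.4) = 0.118320, F(0.6) = -0.279188
r2 = 0.600000 − (-0.279188)·(0.600000 − 0.400000) / (-0.279188 − 0.118320) = 0.600000 − (-0.055838)/(-0.397508) = 0.459531
F(0.459531) = -0.002573
r3 = 0.459531 − (-0.002573)·(0.459531 − 0.600000) / (-0.002573 − (-0.279188)) = 0.459531 − (0.000361)/(0.276616) = 0.458224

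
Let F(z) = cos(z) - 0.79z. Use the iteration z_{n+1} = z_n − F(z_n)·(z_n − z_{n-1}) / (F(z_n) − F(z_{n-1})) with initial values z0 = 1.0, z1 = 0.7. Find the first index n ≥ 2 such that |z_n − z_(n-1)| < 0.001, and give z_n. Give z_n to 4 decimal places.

n = 4, z_n = 0.8425

F(1.0) = -0.249698, F(0.7) = 0.211842
z2 = 0.700000 − 0.211842·(-0.300000)/(0.461540) = 0.837697;  |Δ| = 0.137697
F(0.837697) = 0.007395
z3 = 0.837697 − 0.007395·(0.137697)/(-0.204447) = 0.842678;  |Δ| = 0.004981
F(0.842678) = -0.000249
z4 = 0.842678 − (-0.000249)·(0.004981)/(-0.007644) = 0.842516;  |Δ| = 0.000162
|z4 − z3| = 0.000162 < 0.001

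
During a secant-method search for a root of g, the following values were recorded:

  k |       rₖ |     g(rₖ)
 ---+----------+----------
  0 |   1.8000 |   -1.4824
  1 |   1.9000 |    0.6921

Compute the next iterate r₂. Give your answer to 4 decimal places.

r₂ = 1.9000 − 0.6921·(1.9000 − 1.8000) / (0.6921 − (-1.4824))
   = 1.9000 − (0.069210)/(2.174500) = 1.868172

1.8682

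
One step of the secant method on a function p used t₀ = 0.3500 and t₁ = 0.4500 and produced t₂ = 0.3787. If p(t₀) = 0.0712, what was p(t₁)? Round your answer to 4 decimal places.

The secant line through (0.3500, 0.0712) and (0.4500, p(t₁)) crosses zero at t₂ = 0.3787.
So (0.3500, 0.0712), (0.4500, p(t₁)), (0.3787, 0) are collinear:
p(t₁) = 0.0712 · (0.4500 − 0.3787) / (0.3500 − 0.3787) = 0.0712 · (0.071300)/(-0.028700) = -0.176884

-0.1769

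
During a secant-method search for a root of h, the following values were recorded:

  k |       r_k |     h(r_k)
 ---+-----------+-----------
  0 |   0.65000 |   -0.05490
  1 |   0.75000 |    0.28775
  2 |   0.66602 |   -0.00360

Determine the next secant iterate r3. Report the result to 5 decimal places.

0.66706

r3 = 0.66602 − (-0.00360)·(0.66602 − 0.75000) / (-0.00360 − 0.28775)
   = 0.66602 − (0.0003023)/(-0.2913500) = 0.6670577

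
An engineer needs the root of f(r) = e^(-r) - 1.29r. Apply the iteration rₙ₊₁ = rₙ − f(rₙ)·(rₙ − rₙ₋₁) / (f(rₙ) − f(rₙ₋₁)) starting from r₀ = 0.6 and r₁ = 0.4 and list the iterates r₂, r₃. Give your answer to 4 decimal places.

f(0.6) = -0.225188, f(0.4) = 0.154320
r₂ = 0.400000 − 0.154320·(0.400000 − 0.600000) / (0.154320 − (-0.225188)) = 0.400000 − (-0.030864)/(0.379508) = 0.481326
f(0.481326) = -0.002948
r₃ = 0.481326 − (-0.002948)·(0.481326 − 0.400000) / (-0.002948 − 0.154320) = 0.481326 − (-0.000240)/(-0.157268) = 0.479802

0.4813, 0.4798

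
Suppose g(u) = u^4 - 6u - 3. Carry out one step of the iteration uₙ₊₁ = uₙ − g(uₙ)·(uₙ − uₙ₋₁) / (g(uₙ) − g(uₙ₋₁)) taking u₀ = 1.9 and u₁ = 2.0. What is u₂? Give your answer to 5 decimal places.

g(1.9) = -1.3679000, g(2.0) = 1.0000000
u₂ = 2.0000000 − 1.0000000·(2.0000000 − 1.9000000) / (1.0000000 − (-1.3679000)) = 2.0000000 − (0.1000000)/(2.3679000) = 1.9577685

1.95777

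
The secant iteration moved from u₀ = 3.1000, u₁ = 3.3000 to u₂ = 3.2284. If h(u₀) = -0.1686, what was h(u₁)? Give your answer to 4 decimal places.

The secant line through (3.1000, -0.1686) and (3.3000, h(u₁)) crosses zero at u₂ = 3.2284.
So (3.1000, -0.1686), (3.3000, h(u₁)), (3.2284, 0) are collinear:
h(u₁) = -0.1686 · (3.3000 − 3.2284) / (3.1000 − 3.2284) = -0.1686 · (0.071600)/(-0.128400) = 0.094017

0.0940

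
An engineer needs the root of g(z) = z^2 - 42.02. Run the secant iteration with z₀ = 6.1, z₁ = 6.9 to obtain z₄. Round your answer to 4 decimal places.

g(6.1) = -4.810000, g(6.9) = 5.590000
z₂ = 6.900000 − 5.590000·(6.900000 − 6.100000) / (5.590000 − (-4.810000)) = 6.900000 − (4.472000)/(10.400000) = 6.470000
g(6.470000) = -0.159100
z₃ = 6.470000 − (-0.159100)·(6.470000 − 6.900000) / (-0.159100 − 5.590000) = 6.470000 − (0.068413)/(-5.749100) = 6.481900
g(6.481900) = -0.004975
z₄ = 6.481900 − (-0.004975)·(6.481900 − 6.470000) / (-0.004975 − (-0.159100)) = 6.481900 − (-0.000059)/(0.154125) = 6.482284

6.4823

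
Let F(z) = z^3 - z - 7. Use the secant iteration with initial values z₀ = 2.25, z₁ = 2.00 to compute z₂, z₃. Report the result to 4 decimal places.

F(2.25) = 2.140625, F(2.00) = -1.000000
z₂ = 2.000000 − (-1.000000)·(2.000000 − 2.250000) / (-1.000000 − 2.140625) = 2.000000 − (0.250000)/(-3.140625) = 2.079602
F(2.079602) = -0.085855
z₃ = 2.079602 − (-0.085855)·(2.079602 − 2.000000) / (-0.085855 − (-1.000000)) = 2.079602 − (-0.006834)/(0.914145) = 2.087078

2.0796, 2.0871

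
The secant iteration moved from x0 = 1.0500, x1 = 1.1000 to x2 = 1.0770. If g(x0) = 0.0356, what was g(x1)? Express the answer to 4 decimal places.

The secant line through (1.0500, 0.0356) and (1.1000, g(x1)) crosses zero at x2 = 1.0770.
So (1.0500, 0.0356), (1.1000, g(x1)), (1.0770, 0) are collinear:
g(x1) = 0.0356 · (1.1000 − 1.0770) / (1.0500 − 1.0770) = 0.0356 · (0.023000)/(-0.027000) = -0.030326

-0.0303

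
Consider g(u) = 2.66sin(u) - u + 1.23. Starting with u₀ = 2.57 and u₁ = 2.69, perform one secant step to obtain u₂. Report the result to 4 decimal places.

2.5998

g(2.57) = 0.098986, g(2.69) = -0.299178
u₂ = 2.690000 − (-0.299178)·(2.690000 − 2.570000) / (-0.299178 − 0.098986) = 2.690000 − (-0.035901)/(-0.398165) = 2.599833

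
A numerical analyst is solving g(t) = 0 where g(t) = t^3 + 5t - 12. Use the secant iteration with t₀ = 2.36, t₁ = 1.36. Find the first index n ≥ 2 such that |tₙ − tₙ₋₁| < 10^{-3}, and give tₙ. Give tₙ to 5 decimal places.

n = 5, tₙ = 1.59241

g(2.36) = 12.9442560, g(1.36) = -2.6845440
t₂ = 1.3600000 − (-2.6845440)·(-1.0000000)/(-15.6288000) = 1.5317690;  |Δ| = 0.1717690
g(1.5317690) = -0.7471400
t₃ = 1.5317690 − (-0.7471400)·(0.1717690)/(1.9374040) = 1.5980100;  |Δ| = 0.0662410
g(1.5980100) = 0.0707859
t₄ = 1.5980100 − 0.0707859·(0.0662410)/(0.8179259) = 1.5922773;  |Δ| = 0.0057327
g(1.5922773) = -0.0016380
t₅ = 1.5922773 − (-0.0016380)·(-0.0057327)/(-0.0724239) = 1.5924070;  |Δ| = 0.0001297
|t₅ − t₄| = 0.0001297 < 10^{-3}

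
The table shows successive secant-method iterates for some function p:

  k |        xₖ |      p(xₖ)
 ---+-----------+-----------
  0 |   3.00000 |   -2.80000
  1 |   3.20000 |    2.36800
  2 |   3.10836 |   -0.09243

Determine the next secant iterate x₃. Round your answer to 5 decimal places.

x₃ = 3.10836 − (-0.09243)·(3.10836 − 3.20000) / (-0.09243 − 2.36800)
   = 3.10836 − (0.0084703)/(-2.4604300) = 3.1118026

3.11180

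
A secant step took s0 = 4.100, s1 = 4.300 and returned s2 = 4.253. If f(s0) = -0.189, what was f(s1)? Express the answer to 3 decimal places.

The secant line through (4.100, -0.189) and (4.300, f(s1)) crosses zero at s2 = 4.253.
So (4.100, -0.189), (4.300, f(s1)), (4.253, 0) are collinear:
f(s1) = -0.189 · (4.300 − 4.253) / (4.100 − 4.253) = -0.189 · (0.04700)/(-0.15300) = 0.05806

0.058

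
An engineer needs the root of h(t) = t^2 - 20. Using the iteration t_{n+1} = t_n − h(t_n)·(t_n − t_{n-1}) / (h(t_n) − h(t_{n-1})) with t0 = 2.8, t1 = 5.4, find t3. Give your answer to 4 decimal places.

4.4540

h(2.8) = -12.160000, h(5.4) = 9.160000
t2 = 5.400000 − 9.160000·(5.400000 − 2.800000) / (9.160000 − (-12.160000)) = 5.400000 − (23.816000)/(21.320000) = 4.282927
h(4.282927) = -1.656538
t3 = 4.282927 − (-1.656538)·(4.282927 − 5.400000) / (-1.656538 − 9.160000) = 4.282927 − (1.850474)/(-10.816538) = 4.454005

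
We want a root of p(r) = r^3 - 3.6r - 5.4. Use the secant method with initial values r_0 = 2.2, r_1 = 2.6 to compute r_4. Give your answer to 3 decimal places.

2.416

p(2.2) = -2.67200, p(2.6) = 2.81600
r_2 = 2.60000 − 2.81600·(2.60000 − 2.20000) / (2.81600 − (-2.67200)) = 2.60000 − (1.12640)/(5.48800) = 2.39475
p(2.39475) = -0.28759
r_3 = 2.39475 − (-0.28759)·(2.39475 − 2.60000) / (-0.28759 − 2.81600) = 2.39475 − (0.05903)/(-3.10359) = 2.41377
p(2.41377) = -0.02624
r_4 = 2.41377 − (-0.02624)·(2.41377 − 2.39475) / (-0.02624 − (-0.28759)) = 2.41377 − (-0.00050)/(0.26135) = 2.41568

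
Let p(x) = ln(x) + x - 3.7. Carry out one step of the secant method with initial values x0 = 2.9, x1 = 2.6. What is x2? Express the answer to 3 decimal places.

p(2.9) = 0.26471, p(2.6) = -0.14449
x2 = 2.60000 − (-0.14449)·(2.60000 − 2.90000) / (-0.14449 − 0.26471) = 2.60000 − (0.04335)/(-0.40920) = 2.70593

2.706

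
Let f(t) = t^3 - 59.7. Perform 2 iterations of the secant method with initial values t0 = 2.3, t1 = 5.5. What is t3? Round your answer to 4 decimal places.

f(2.3) = -47.533000, f(5.5) = 106.675000
t2 = 5.500000 − 106.675000·(5.500000 − 2.300000) / (106.675000 − (-47.533000)) = 5.500000 − (341.360000)/(154.208000) = 3.286366
f(3.286366) = -24.206570
t3 = 3.286366 − (-24.206570)·(3.286366 − 5.500000) / (-24.206570 − 106.675000) = 3.286366 − (53.584475)/(-130.881570) = 3.695778

3.6958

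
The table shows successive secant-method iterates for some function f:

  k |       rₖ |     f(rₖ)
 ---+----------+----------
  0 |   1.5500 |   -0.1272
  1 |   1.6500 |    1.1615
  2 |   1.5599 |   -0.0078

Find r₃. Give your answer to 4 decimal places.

1.5605

r₃ = 1.5599 − (-0.0078)·(1.5599 − 1.6500) / (-0.0078 − 1.1615)
   = 1.5599 − (0.000703)/(-1.169300) = 1.560501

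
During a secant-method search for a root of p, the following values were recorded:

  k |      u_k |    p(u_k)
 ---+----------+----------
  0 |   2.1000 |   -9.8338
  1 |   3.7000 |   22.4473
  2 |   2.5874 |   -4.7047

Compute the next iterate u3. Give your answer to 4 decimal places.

2.7802

u3 = 2.5874 − (-4.7047)·(2.5874 − 3.7000) / (-4.7047 − 22.4473)
   = 2.5874 − (5.234449)/(-27.152000) = 2.780183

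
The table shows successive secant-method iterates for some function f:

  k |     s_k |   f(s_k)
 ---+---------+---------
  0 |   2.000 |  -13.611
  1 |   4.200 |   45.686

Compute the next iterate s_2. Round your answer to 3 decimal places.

2.505

s_2 = 4.200 − 45.686·(4.200 − 2.000) / (45.686 − (-13.611))
   = 4.200 − (100.50920)/(59.29700) = 2.50499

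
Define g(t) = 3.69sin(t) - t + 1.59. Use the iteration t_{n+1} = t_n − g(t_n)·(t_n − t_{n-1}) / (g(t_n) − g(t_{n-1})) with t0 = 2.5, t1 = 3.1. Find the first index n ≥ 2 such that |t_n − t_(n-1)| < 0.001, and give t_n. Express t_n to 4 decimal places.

n = 4, t_n = 2.8058

g(2.5) = 1.298362, g(3.1) = -1.356567
t2 = 3.100000 − (-1.356567)·(0.600000)/(-2.654930) = 2.793423;  |Δ| = 0.306577
g(2.793423) = 0.055523
t3 = 2.793423 − 0.055523·(-0.306577)/(1.412091) = 2.805478;  |Δ| = 0.012055
g(2.805478) = 0.001566
t4 = 2.805478 − 0.001566·(0.012055)/(-0.053958) = 2.805827;  |Δ| = 0.000350
|t4 − t3| = 0.000350 < 0.001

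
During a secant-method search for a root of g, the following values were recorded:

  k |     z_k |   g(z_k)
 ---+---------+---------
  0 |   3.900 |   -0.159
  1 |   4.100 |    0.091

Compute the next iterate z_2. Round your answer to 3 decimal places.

4.027

z_2 = 4.100 − 0.091·(4.100 − 3.900) / (0.091 − (-0.159))
   = 4.100 − (0.01820)/(0.25000) = 4.02720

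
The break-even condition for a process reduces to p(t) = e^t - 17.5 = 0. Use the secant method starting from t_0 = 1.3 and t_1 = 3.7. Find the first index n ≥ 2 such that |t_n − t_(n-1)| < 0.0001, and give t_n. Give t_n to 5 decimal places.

n = 8, t_n = 2.86220

p(1.3) = -13.8307033, p(3.7) = 22.9473044
t_2 = 3.7000000 − 22.9473044·(2.4000000)/(36.7780077) = 2.2025418;  |Δ| = 1.4974582
p(2.2025418) = -8.4520179
t_3 = 2.2025418 − (-8.4520179)·(-1.4974582)/(-31.3993222) = 2.6056251;  |Δ| = 0.4030833
p(2.6056251) = -3.9603136
t_4 = 2.6056251 − (-3.9603136)·(0.4030833)/(4.4917043) = 2.9610217;  |Δ| = 0.3553966
p(2.9610217) = 1.8176987
t_5 = 2.9610217 − 1.8176987·(0.3553966)/(5.7780123) = 2.8492179;  |Δ| = 0.1118038
p(2.8492179) = -0.2257342
t_6 = 2.8492179 − (-0.2257342)·(-0.1118038)/(-2.0434329) = 2.8615686;  |Δ| = 0.0123508
p(2.8615686) = -0.0110609
t_7 = 2.8615686 − (-0.0110609)·(0.0123508)/(0.2146732) = 2.8622050;  |Δ| = 0.0006364
p(2.8622050) = 0.0000720
t_8 = 2.8622050 − 0.0000720·(0.0006364)/(0.0111329) = 2.8622009;  |Δ| = 0.0000041
|t_8 − t_7| = 0.0000041 < 0.0001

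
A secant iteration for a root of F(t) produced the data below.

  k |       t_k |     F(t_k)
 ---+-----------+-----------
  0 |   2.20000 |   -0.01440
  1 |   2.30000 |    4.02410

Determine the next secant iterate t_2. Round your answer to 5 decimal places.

2.20036

t_2 = 2.30000 − 4.02410·(2.30000 − 2.20000) / (4.02410 − (-0.01440))
   = 2.30000 − (0.4024100)/(4.0385000) = 2.2003566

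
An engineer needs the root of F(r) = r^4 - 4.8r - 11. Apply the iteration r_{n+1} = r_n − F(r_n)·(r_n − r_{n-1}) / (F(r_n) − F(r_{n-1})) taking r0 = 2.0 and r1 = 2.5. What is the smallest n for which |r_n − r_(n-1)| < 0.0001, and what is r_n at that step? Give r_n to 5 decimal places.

F(2.0) = -4.6000000, F(2.5) = 16.0625000
r2 = 2.5000000 − 16.0625000·(0.5000000)/(20.6625000) = 2.1113128;  |Δ| = 0.3886872
F(2.1113128) = -1.2637327
r3 = 2.1113128 − (-1.2637327)·(-0.3886872)/(-17.3262327) = 2.1396627;  |Δ| = 0.0283499
F(2.1396627) = -0.3108659
r4 = 2.1396627 − (-0.3108659)·(0.0283499)/(0.9528668) = 2.1489116;  |Δ| = 0.0092489
F(2.1489116) = 0.0094957
r5 = 2.1489116 − 0.0094957·(0.0092489)/(0.3203616) = 2.1486375;  |Δ| = 0.0002741
F(2.1486375) = -0.0000680
r6 = 2.1486375 − (-0.0000680)·(-0.0002741)/(-0.0095636) = 2.1486394;  |Δ| = 0.0000019
|r6 − r5| = 0.0000019 < 0.0001

n = 6, r_n = 2.14864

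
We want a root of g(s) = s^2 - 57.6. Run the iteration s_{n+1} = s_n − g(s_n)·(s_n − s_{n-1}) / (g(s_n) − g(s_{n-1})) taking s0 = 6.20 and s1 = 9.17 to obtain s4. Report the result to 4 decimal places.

7.5896

g(6.20) = -19.160000, g(9.17) = 26.488900
s2 = 9.170000 − 26.488900·(9.170000 − 6.200000) / (26.488900 − (-19.160000)) = 9.170000 − (78.672033)/(45.648900) = 7.446584
g(7.446584) = -2.148383
s3 = 7.446584 − (-2.148383)·(7.446584 − 9.170000) / (-2.148383 − 26.488900) = 7.446584 − (3.702557)/(-28.637283) = 7.575876
g(7.575876) = -0.206107
s4 = 7.575876 − (-0.206107)·(7.575876 − 7.446584) / (-0.206107 − (-2.148383)) = 7.575876 − (-0.026648)/(1.942276) = 7.589596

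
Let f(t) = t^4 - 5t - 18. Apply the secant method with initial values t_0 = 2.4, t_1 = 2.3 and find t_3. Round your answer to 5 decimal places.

f(2.4) = 3.1776000, f(2.3) = -1.5159000
t_2 = 2.3000000 − (-1.5159000)·(2.3000000 − 2.4000000) / (-1.5159000 − 3.1776000) = 2.3000000 − (0.1515900)/(-4.6935000) = 2.3322979
f(2.3322979) = -0.0720964
t_3 = 2.3322979 − (-0.0720964)·(2.3322979 − 2.3000000) / (-0.0720964 − (-1.5159000)) = 2.3322979 − (-0.0023286)/(1.4438036) = 2.3339107

2.33391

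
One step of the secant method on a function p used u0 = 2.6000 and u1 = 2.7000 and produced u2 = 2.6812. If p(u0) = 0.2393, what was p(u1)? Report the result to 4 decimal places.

-0.0554

The secant line through (2.6000, 0.2393) and (2.7000, p(u1)) crosses zero at u2 = 2.6812.
So (2.6000, 0.2393), (2.7000, p(u1)), (2.6812, 0) are collinear:
p(u1) = 0.2393 · (2.7000 − 2.6812) / (2.6000 − 2.6812) = 0.2393 · (0.018800)/(-0.081200) = -0.055404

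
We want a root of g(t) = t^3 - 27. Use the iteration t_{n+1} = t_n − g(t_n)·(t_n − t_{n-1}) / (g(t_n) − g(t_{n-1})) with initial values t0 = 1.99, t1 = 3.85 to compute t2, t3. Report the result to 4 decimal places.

2.7130, 2.9285

g(1.99) = -19.119401, g(3.85) = 30.066625
t2 = 3.850000 − 30.066625·(3.850000 − 1.990000) / (30.066625 − (-19.119401)) = 3.850000 − (55.923923)/(49.186026) = 2.713012
g(2.713012) = -7.031054
t3 = 2.713012 − (-7.031054)·(2.713012 − 3.850000) / (-7.031054 − 30.066625) = 2.713012 − (7.994225)/(-37.097679) = 2.928503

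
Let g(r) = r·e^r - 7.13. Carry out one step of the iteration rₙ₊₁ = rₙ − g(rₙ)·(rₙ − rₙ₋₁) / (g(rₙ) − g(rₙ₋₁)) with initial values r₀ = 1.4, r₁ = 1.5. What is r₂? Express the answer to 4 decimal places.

1.5390

g(1.4) = -1.452720, g(1.5) = -0.407466
r₂ = 1.500000 − (-0.407466)·(1.500000 − 1.400000) / (-0.407466 − (-1.452720)) = 1.500000 − (-0.040747)/(1.045254) = 1.538983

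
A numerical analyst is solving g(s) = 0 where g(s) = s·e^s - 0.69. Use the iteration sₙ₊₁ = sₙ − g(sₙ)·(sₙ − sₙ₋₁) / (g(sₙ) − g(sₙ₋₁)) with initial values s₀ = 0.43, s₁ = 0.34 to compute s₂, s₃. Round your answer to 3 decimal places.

g(0.43) = -0.02898, g(0.34) = -0.21232
s₂ = 0.34000 − (-0.21232)·(0.34000 − 0.43000) / (-0.21232 − (-0.02898)) = 0.34000 − (0.01911)/(-0.18334) = 0.44423
g(0.44423) = 0.00267
s₃ = 0.44423 − 0.00267·(0.44423 − 0.34000) / (0.00267 − (-0.21232)) = 0.44423 − (0.00028)/(0.21499) = 0.44293

0.444, 0.443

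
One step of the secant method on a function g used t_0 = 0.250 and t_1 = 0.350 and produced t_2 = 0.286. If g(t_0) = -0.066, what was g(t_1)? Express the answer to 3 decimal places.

0.117

The secant line through (0.250, -0.066) and (0.350, g(t_1)) crosses zero at t_2 = 0.286.
So (0.250, -0.066), (0.350, g(t_1)), (0.286, 0) are collinear:
g(t_1) = -0.066 · (0.350 − 0.286) / (0.250 − 0.286) = -0.066 · (0.06400)/(-0.03600) = 0.11733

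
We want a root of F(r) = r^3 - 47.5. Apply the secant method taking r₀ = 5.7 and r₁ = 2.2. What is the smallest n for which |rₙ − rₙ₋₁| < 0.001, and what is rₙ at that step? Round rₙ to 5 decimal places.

n = 7, rₙ = 3.62158

F(5.7) = 137.6930000, F(2.2) = -36.8520000
r₂ = 2.2000000 − (-36.8520000)·(-3.5000000)/(-174.5450000) = 2.9389613;  |Δ| = 0.7389613
F(2.9389613) = -22.1147408
r₃ = 2.9389613 − (-22.1147408)·(0.7389613)/(14.7372592) = 4.0478471;  |Δ| = 1.1088858
F(4.0478471) = 18.8242431
r₄ = 4.0478471 − 18.8242431·(1.1088858)/(40.9389839) = 3.5379679;  |Δ| = 0.5098792
F(3.5379679) = -3.2144878
r₅ = 3.5379679 − (-3.2144878)·(-0.5098792)/(-22.0387309) = 3.6123370;  |Δ| = 0.0743691
F(3.6123370) = -0.3626913
r₆ = 3.6123370 − (-0.3626913)·(0.0743691)/(2.8517966) = 3.6217953;  |Δ| = 0.0094583
F(3.6217953) = 0.0085408
r₇ = 3.6217953 − 0.0085408·(0.0094583)/(0.3712320) = 3.6215777;  |Δ| = 0.0002176
|r₇ − r₆| = 0.0002176 < 0.001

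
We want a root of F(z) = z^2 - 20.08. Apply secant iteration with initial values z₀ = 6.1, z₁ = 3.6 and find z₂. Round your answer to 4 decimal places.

4.3340

F(6.1) = 17.130000, F(3.6) = -7.120000
z₂ = 3.600000 − (-7.120000)·(3.600000 − 6.100000) / (-7.120000 − 17.130000) = 3.600000 − (17.800000)/(-24.250000) = 4.334021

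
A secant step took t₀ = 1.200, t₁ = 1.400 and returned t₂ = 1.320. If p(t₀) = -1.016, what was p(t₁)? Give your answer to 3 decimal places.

The secant line through (1.200, -1.016) and (1.400, p(t₁)) crosses zero at t₂ = 1.320.
So (1.200, -1.016), (1.400, p(t₁)), (1.320, 0) are collinear:
p(t₁) = -1.016 · (1.400 − 1.320) / (1.200 − 1.320) = -1.016 · (0.08000)/(-0.12000) = 0.67733

0.677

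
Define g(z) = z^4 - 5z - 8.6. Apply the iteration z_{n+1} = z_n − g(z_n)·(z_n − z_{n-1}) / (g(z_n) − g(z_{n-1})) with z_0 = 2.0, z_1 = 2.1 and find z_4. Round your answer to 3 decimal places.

2.089

g(2.0) = -2.60000, g(2.1) = 0.34810
z_2 = 2.10000 − 0.34810·(2.10000 − 2.00000) / (0.34810 − (-2.60000)) = 2.10000 − (0.03481)/(2.94810) = 2.08819
g(2.08819) = -0.02659
z_3 = 2.08819 − (-0.02659)·(2.08819 − 2.10000) / (-0.02659 − 0.34810) = 2.08819 − (0.00031)/(-0.37469) = 2.08903
g(2.08903) = -0.00024
z_4 = 2.08903 − (-0.00024)·(2.08903 − 2.08819) / (-0.00024 − (-0.02659)) = 2.08903 − (0.00000)/(0.02635) = 2.08904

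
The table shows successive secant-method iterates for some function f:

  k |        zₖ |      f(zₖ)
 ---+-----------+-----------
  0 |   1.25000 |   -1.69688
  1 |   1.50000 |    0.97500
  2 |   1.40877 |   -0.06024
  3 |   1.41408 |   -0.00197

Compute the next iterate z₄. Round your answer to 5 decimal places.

1.41426

z₄ = 1.41408 − (-0.00197)·(1.41408 − 1.40877) / (-0.00197 − (-0.06024))
   = 1.41408 − (-0.0000105)/(0.0582700) = 1.4142595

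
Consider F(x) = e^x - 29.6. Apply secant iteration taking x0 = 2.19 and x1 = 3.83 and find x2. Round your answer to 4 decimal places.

3.1028

F(2.19) = -20.664787, F(3.83) = 16.462538
x2 = 3.830000 − 16.462538·(3.830000 − 2.190000) / (16.462538 − (-20.664787)) = 3.830000 − (26.998563)/(37.127325) = 3.102812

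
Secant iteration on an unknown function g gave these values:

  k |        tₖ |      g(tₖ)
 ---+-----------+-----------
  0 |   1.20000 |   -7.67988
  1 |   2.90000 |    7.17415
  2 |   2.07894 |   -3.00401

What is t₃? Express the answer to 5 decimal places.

2.32127

t₃ = 2.07894 − (-3.00401)·(2.07894 − 2.90000) / (-3.00401 − 7.17415)
   = 2.07894 − (2.4664725)/(-10.1781600) = 2.3212699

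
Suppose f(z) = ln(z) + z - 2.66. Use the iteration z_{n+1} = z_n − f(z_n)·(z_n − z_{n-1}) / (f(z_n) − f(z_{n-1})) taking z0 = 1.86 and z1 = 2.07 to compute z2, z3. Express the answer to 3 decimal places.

1.979, 1.978

f(1.86) = -0.17942, f(2.07) = 0.13755
z2 = 2.07000 − 0.13755·(2.07000 − 1.86000) / (0.13755 − (-0.17942)) = 2.07000 − (0.02889)/(0.31697) = 1.97887
f(1.97887) = 0.00140
z3 = 1.97887 − 0.00140·(1.97887 − 2.07000) / (0.00140 − 0.13755) = 1.97887 − (-0.00013)/(-0.13615) = 1.97794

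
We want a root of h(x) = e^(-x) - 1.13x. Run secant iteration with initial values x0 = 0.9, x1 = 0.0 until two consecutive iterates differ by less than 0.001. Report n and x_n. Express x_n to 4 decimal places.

n = 5, x_n = 0.5240

h(0.9) = -0.610430, h(0.0) = 1.000000
x2 = 0.000000 − 1.000000·(-0.900000)/(1.610430) = 0.558857;  |Δ| = 0.558857
h(0.558857) = -0.059646
x3 = 0.558857 − (-0.059646)·(0.558857)/(-1.059646) = 0.527400;  |Δ| = 0.031457
h(0.527400) = -0.005824
x4 = 0.527400 − (-0.005824)·(-0.031457)/(0.053822) = 0.523996;  |Δ| = 0.003404
h(0.523996) = 0.000035
x5 = 0.523996 − 0.000035·(-0.003404)/(0.005859) = 0.524016;  |Δ| = 0.000020
|x5 − x4| = 0.000020 < 0.001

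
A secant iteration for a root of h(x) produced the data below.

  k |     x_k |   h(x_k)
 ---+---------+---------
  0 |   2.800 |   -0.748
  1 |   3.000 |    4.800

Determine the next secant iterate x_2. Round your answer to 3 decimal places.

2.827

x_2 = 3.000 − 4.800·(3.000 − 2.800) / (4.800 − (-0.748))
   = 3.000 − (0.96000)/(5.54800) = 2.82696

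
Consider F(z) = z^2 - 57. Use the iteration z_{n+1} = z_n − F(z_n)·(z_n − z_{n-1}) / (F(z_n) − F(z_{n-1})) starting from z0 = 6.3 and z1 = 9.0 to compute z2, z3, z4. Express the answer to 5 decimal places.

F(6.3) = -17.3100000, F(9.0) = 24.0000000
z2 = 9.0000000 − 24.0000000·(9.0000000 − 6.3000000) / (24.0000000 − (-17.3100000)) = 9.0000000 − (64.8000000)/(41.3100000) = 7.4313725
F(7.4313725) = -1.7747020
z3 = 7.4313725 − (-1.7747020)·(7.4313725 − 9.0000000) / (-1.7747020 − 24.0000000) = 7.4313725 − (2.7838463)/(-25.7747020) = 7.5393795
F(7.5393795) = -0.1577571
z4 = 7.5393795 − (-0.1577571)·(7.5393795 − 7.4313725) / (-0.1577571 − (-1.7747020)) = 7.5393795 − (-0.0170389)/(1.6169449) = 7.5499172

7.43137, 7.53938, 7.54992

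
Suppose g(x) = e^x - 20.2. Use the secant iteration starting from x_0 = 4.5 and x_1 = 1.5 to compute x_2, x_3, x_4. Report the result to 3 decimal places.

2.051, 4.129, 2.526

g(4.5) = 69.81713, g(1.5) = -15.71831
x_2 = 1.50000 − (-15.71831)·(1.50000 − 4.50000) / (-15.71831 − 69.81713) = 1.50000 − (47.15493)/(-85.53544) = 2.05129
g(2.05129) = -12.42206
x_3 = 2.05129 − (-12.42206)·(2.05129 − 1.50000) / (-12.42206 − (-15.71831)) = 2.05129 − (-6.84817)/(3.29625) = 4.12886
g(4.12886) = 41.90691
x_4 = 4.12886 − 41.90691·(4.12886 − 2.05129) / (41.90691 − (-12.42206)) = 4.12886 − (87.06438)/(54.32897) = 2.52632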